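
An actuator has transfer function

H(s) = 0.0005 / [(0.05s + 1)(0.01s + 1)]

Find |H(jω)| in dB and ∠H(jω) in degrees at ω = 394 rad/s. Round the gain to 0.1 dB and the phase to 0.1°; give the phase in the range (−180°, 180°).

-104.1 dB, -162.9°

At ω = 394 rad/s:
pole (1 + j394·0.05) = 1 + j19.7 → |·| ≈ 19.725, ∠ ≈ 87.09°
pole (1 + j394·0.01) = 1 + j3.94 → |·| ≈ 4.0649, ∠ ≈ 75.76°
|H| = 0.0005 · 1 / (19.725 · 4.0649) ≈ 6.236e-06
Gain = 20 log₁₀(6.236e-06) ≈ -104.10 dB
∠H = (0°) − (87.09° + 75.76°) = -162.85°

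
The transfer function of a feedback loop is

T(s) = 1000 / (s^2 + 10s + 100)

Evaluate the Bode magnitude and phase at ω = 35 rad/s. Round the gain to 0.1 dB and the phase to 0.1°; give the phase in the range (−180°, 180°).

At s = jω = j35:
quadratic: (j35)² + 10·j35 + 100 = -1125 + j350 → |·| ≈ 1178.2, ∠ ≈ 162.72°
|T| = 1000 / 1178.2 ≈ 0.84875
Gain = 20 log₁₀(0.84875) ≈ -1.42 dB
∠T = 0.00° − 162.72° = -162.72°

-1.4 dB, -162.7°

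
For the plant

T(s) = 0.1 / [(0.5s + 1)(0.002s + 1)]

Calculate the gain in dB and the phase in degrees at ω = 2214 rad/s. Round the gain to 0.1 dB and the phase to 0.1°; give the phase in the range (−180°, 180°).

At ω = 2214 rad/s:
pole (1 + j2214·0.5) = 1 + j1107 → |·| ≈ 1107, ∠ ≈ 89.95°
pole (1 + j2214·0.002) = 1 + j4.428 → |·| ≈ 4.5395, ∠ ≈ 77.27°
|T| = 0.1 · 1 / (1107 · 4.5395) ≈ 1.99e-05
Gain = 20 log₁₀(1.99e-05) ≈ -94.02 dB
∠T = (0°) − (89.95° + 77.27°) = -167.22°

-94.0 dB, -167.2°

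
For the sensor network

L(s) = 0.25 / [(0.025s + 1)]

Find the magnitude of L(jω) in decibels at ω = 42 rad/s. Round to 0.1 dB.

At ω = 42 rad/s:
pole (1 + j42·0.025) = 1 + j1.05 → |·| ≈ 1.45, ∠ ≈ 46.40°
|L| = 0.25 · 1 / (1.45) ≈ 0.17241
Gain = 20 log₁₀(0.17241) ≈ -15.27 dB

-15.3 dB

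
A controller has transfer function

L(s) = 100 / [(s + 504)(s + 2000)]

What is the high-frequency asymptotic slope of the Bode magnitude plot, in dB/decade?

Each pole contributes −20 dB/decade at high frequency; each zero contributes +20 dB/decade.
Net: 0 zero(s) − 2 pole(s) → -40 dB/decade.

-40 dB/decade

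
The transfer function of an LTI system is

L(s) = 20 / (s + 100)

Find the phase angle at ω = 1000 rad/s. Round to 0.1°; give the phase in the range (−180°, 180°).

-84.3°

Substitute s = j1000:
Numerator: 20 = 20 + j0
Denominator: (j1000) + 100 = 100 + j1000
|N| = √(20² + 0²) ≈ 20, ∠N ≈ 0.00°
|D| = √(100² + 1000²) ≈ 1005, ∠D ≈ 84.29°
∠L = 0.00° − 84.29° = -84.29°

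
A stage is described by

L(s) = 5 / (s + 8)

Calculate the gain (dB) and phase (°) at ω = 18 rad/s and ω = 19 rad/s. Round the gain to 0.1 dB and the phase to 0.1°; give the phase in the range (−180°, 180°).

Substitute s = j18:
Numerator: 5 = 5 + j0
Denominator: (j18) + 8 = 8 + j18
|N| = √(5² + 0²) ≈ 5, ∠N ≈ 0.00°
|D| = √(8² + 18²) ≈ 19.698, ∠D ≈ 66.04°
|L| = 5 / 19.698 ≈ 0.25383
Gain = 20 log₁₀(0.25383) ≈ -11.91 dB
∠L = 0.00° − 66.04° = -66.04°

Substitute s = j19:
Numerator: 5 = 5 + j0
Denominator: (j19) + 8 = 8 + j19
|N| = √(5² + 0²) ≈ 5, ∠N ≈ 0.00°
|D| = √(8² + 19²) ≈ 20.616, ∠D ≈ 67.17°
|L| = 5 / 20.616 ≈ 0.24253
Gain = 20 log₁₀(0.24253) ≈ -12.30 dB
∠L = 0.00° − 67.17° = -67.17°

ω = 18: -11.9 dB, -66.0°; ω = 19: -12.3 dB, -67.2°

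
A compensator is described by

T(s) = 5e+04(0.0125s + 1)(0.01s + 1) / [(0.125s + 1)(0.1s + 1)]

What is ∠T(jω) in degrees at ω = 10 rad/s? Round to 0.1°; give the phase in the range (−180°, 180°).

At ω = 10 rad/s:
zero (1 + j10·0.0125) = 1 + j0.125 → |·| ≈ 1.0078, ∠ ≈ 7.13°
zero (1 + j10·0.01) = 1 + j0.1 → |·| ≈ 1.005, ∠ ≈ 5.71°
pole (1 + j10·0.125) = 1 + j1.25 → |·| ≈ 1.6008, ∠ ≈ 51.34°
pole (1 + j10·0.1) = 1 + j1 → |·| ≈ 1.4142, ∠ ≈ 45.00°
∠T = (7.13° + 5.71°) − (51.34° + 45.00°) = -83.50°

-83.5°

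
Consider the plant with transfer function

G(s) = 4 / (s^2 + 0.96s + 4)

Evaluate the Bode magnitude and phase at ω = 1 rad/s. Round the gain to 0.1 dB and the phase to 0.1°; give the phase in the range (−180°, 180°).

2.1 dB, -17.7°

At s = jω = j1:
quadratic: (j1)² + 0.96·j1 + 4 = 3 + j0.96 → |·| ≈ 3.1499, ∠ ≈ 17.74°
|G| = 4 / 3.1499 ≈ 1.2699
Gain = 20 log₁₀(1.2699) ≈ 2.08 dB
∠G = 0.00° − 17.74° = -17.74°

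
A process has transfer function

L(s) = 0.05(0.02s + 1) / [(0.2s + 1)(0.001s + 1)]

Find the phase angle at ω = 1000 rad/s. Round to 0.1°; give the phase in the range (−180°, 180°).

At ω = 1000 rad/s:
zero (1 + j1000·0.02) = 1 + j20 → |·| ≈ 20.025, ∠ ≈ 87.14°
pole (1 + j1000·0.2) = 1 + j200 → |·| ≈ 200, ∠ ≈ 89.71°
pole (1 + j1000·0.001) = 1 + j1 → |·| ≈ 1.4142, ∠ ≈ 45.00°
∠L = (87.14°) − (89.71° + 45.00°) = -47.57°

-47.6°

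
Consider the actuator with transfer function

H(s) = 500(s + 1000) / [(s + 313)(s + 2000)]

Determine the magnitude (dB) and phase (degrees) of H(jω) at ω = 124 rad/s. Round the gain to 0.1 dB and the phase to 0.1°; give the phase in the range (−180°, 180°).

-2.5 dB, -18.1°

At s = jω = j124:
zero (s+1000): 1000 + j124 → |·| = √(1000²+124²) = √1015376 ≈ 1007.7, ∠ = arctan(124/1000) ≈ 7.07°
pole (s+313): 313 + j124 → |·| = √(313²+124²) = √113345 ≈ 336.67, ∠ = arctan(124/313) ≈ 21.61°
pole (s+2000): 2000 + j124 → |·| = √(2000²+124²) = √4015376 ≈ 2003.8, ∠ = arctan(124/2000) ≈ 3.55°
|H| = 500 · 1007.7 / 6.7462e+05 ≈ 0.74686
Gain = 20 log₁₀(0.74686) ≈ -2.54 dB
∠H = 7.07° − 25.16° = -18.09°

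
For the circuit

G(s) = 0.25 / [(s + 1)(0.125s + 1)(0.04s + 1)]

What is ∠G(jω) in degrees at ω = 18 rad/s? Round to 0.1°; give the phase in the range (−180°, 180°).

At ω = 18 rad/s:
pole (1 + j18·1) = 1 + j18 → |·| ≈ 18.028, ∠ ≈ 86.82°
pole (1 + j18·0.125) = 1 + j2.25 → |·| ≈ 2.4622, ∠ ≈ 66.04°
pole (1 + j18·0.04) = 1 + j0.72 → |·| ≈ 1.2322, ∠ ≈ 35.75°
∠G = (0°) − (86.82° + 66.04° + 35.75°) = -188.61° ≡ 171.39° (principal value)

171.4°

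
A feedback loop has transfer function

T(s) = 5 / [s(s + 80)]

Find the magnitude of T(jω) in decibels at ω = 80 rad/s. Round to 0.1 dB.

At s = jω = j80:
pole (s+80): 80 + j80 → |·| = √(80²+80²) = √12800 ≈ 113.14, ∠ = arctan(80/80) ≈ 45.00°
pole at origin: |s| = 80, ∠ = 90.00° (in denominator)
|T| = 5 / 9051.2 ≈ 0.00055241
Gain = 20 log₁₀(0.00055241) ≈ -65.15 dB

-65.2 dB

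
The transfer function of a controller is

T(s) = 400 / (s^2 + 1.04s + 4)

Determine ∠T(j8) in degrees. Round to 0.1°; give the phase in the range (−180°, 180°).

At s = jω = j8:
quadratic: (j8)² + 1.04·j8 + 4 = -60 + j8.32 → |·| ≈ 60.574, ∠ ≈ 172.11°
∠T = 0.00° − 172.11° = -172.11°

-172.1°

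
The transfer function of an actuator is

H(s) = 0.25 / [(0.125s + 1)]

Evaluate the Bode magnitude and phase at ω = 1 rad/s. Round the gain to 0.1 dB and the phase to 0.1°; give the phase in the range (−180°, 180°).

At ω = 1 rad/s:
pole (1 + j1·0.125) = 1 + j0.125 → |·| ≈ 1.0078, ∠ ≈ 7.13°
|H| = 0.25 · 1 / (1.0078) ≈ 0.24807
Gain = 20 log₁₀(0.24807) ≈ -12.11 dB
∠H = (0°) − (7.13°) = -7.13°

-12.1 dB, -7.1°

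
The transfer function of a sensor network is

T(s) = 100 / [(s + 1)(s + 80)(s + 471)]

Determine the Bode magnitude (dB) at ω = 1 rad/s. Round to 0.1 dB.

At s = jω = j1:
pole (s+1): 1 + j1 → |·| = √(1²+1²) = √2 ≈ 1.4142, ∠ = arctan(1/1) ≈ 45.00°
pole (s+80): 80 + j1 → |·| = √(80²+1²) = √6401 ≈ 80.006, ∠ = arctan(1/80) ≈ 0.72°
pole (s+471): 471 + j1 → |·| = √(471²+1²) = √221842 ≈ 471, ∠ = arctan(1/471) ≈ 0.12°
|T| = 100 / 53291 ≈ 0.0018765
Gain = 20 log₁₀(0.0018765) ≈ -54.53 dB

-54.5 dB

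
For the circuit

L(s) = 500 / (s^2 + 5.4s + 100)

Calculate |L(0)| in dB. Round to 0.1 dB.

L(0) = 500 / 100 = 5
20 log₁₀(5) ≈ 13.98 dB

14.0 dB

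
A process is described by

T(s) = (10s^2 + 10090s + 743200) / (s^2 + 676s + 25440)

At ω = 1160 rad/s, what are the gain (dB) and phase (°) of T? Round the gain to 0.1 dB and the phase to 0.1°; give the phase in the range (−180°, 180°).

21.0 dB, -11.9°

Substitute s = j1160:
Numerator: 10(j1160)^2 + 10090(j1160) + 743200 = -12712800 + j11704400
Denominator: (j1160)^2 + 676(j1160) + 25440 = -1320160 + j784160
|N| = √(12712800² + 11704400²) ≈ 1.728e+07, ∠N ≈ 137.36°
|D| = √(1320160² + 784160²) ≈ 1.5355e+06, ∠D ≈ 149.29°
|T| = 1.728e+07 / 1.5355e+06 ≈ 11.254
Gain = 20 log₁₀(11.254) ≈ 21.03 dB
∠T = 137.36° − 149.29° = -11.93°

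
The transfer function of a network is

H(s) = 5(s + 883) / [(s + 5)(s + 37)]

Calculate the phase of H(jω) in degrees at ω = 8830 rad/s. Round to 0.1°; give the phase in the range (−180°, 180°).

At s = jω = j8830:
zero (s+883): 883 + j8830 → |·| = √(883²+8830²) = √78748589 ≈ 8874, ∠ = arctan(8830/883) ≈ 84.29°
pole (s+5): 5 + j8830 → |·| = √(5²+8830²) = √77968925 ≈ 8830, ∠ = arctan(8830/5) ≈ 89.97°
pole (s+37): 37 + j8830 → |·| = √(37²+8830²) = √77970269 ≈ 8830.1, ∠ = arctan(8830/37) ≈ 89.76°
∠H = 84.29° − 179.73° = -95.44°

-95.4°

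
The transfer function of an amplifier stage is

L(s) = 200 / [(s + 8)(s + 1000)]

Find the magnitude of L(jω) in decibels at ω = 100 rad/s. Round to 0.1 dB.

At s = jω = j100:
pole (s+8): 8 + j100 → |·| = √(8²+100²) = √10064 ≈ 100.32, ∠ = arctan(100/8) ≈ 85.43°
pole (s+1000): 1000 + j100 → |·| = √(1000²+100²) = √1010000 ≈ 1005, ∠ = arctan(100/1000) ≈ 5.71°
|L| = 200 / 1.0082e+05 ≈ 0.0019837
Gain = 20 log₁₀(0.0019837) ≈ -54.05 dB

-54.1 dB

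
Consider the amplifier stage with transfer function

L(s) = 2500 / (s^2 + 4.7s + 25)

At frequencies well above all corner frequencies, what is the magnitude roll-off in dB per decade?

Each pole contributes −20 dB/decade at high frequency; each zero contributes +20 dB/decade.
Net: 0 zero(s) − 2 pole(s) → -40 dB/decade.

-40 dB/decade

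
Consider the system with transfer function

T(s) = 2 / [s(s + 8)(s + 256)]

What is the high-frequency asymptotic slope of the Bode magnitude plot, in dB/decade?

Each pole contributes −20 dB/decade at high frequency; each zero contributes +20 dB/decade.
Net: 0 zero(s) − 3 pole(s) → -60 dB/decade.

-60 dB/decade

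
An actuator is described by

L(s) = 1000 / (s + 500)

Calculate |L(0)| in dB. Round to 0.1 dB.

6.0 dB

L(0) = 1000 / 500 = 2
20 log₁₀(2) ≈ 6.02 dB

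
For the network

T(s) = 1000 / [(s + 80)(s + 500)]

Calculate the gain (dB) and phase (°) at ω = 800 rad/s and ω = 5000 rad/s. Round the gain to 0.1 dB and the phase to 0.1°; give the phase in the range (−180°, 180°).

At s = jω = j800:
pole (s+80): 80 + j800 → |·| = √(80²+800²) = √646400 ≈ 803.99, ∠ = arctan(800/80) ≈ 84.29°
pole (s+500): 500 + j800 → |·| = √(500²+800²) = √890000 ≈ 943.4, ∠ = arctan(800/500) ≈ 57.99°
|T| = 1000 / 7.5848e+05 ≈ 0.0013184
Gain = 20 log₁₀(0.0013184) ≈ -57.60 dB
∠T = 0.00° − 142.28° = -142.28°

At s = jω = j5000:
pole (s+80): 80 + j5000 → |·| = √(80²+5000²) = √25006400 ≈ 5000.6, ∠ = arctan(5000/80) ≈ 89.08°
pole (s+500): 500 + j5000 → |·| = √(500²+5000²) = √25250000 ≈ 5024.9, ∠ = arctan(5000/500) ≈ 84.29°
|T| = 1000 / 2.5128e+07 ≈ 3.9796e-05
Gain = 20 log₁₀(3.9796e-05) ≈ -88.00 dB
∠T = 0.00° − 173.37° = -173.37°

ω = 800: -57.6 dB, -142.3°; ω = 5000: -88.0 dB, -173.4°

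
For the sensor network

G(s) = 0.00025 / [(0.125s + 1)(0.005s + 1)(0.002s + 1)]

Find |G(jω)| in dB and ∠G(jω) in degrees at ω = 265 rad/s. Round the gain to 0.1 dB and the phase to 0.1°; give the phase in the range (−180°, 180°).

At ω = 265 rad/s:
pole (1 + j265·0.125) = 1 + j33.125 → |·| ≈ 33.14, ∠ ≈ 88.27°
pole (1 + j265·0.005) = 1 + j1.325 → |·| ≈ 1.66, ∠ ≈ 52.96°
pole (1 + j265·0.002) = 1 + j0.53 → |·| ≈ 1.1318, ∠ ≈ 27.92°
|G| = 0.00025 · 1 / (33.14 · 1.66 · 1.1318) ≈ 4.0152e-06
Gain = 20 log₁₀(4.0152e-06) ≈ -107.93 dB
∠G = (0°) − (88.27° + 52.96° + 27.92°) = -169.15°

-107.9 dB, -169.2°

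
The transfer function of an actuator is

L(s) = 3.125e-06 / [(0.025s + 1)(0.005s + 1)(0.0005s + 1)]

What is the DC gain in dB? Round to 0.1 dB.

L(0) = 3.125e-06 · 1 / 1 = 3.125e-06
20 log₁₀(3.125e-06) ≈ -110.10 dB

-110.1 dB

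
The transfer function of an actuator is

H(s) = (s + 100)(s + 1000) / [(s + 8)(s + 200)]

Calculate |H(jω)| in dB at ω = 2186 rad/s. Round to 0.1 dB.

0.8 dB

At s = jω = j2186:
zero (s+100): 100 + j2186 → |·| = √(100²+2186²) = √4788596 ≈ 2188.3, ∠ = arctan(2186/100) ≈ 87.38°
zero (s+1000): 1000 + j2186 → |·| = √(1000²+2186²) = √5778596 ≈ 2403.9, ∠ = arctan(2186/1000) ≈ 65.42°
pole (s+8): 8 + j2186 → |·| = √(8²+2186²) = √4778660 ≈ 2186, ∠ = arctan(2186/8) ≈ 89.79°
pole (s+200): 200 + j2186 → |·| = √(200²+2186²) = √4818596 ≈ 2195.1, ∠ = arctan(2186/200) ≈ 84.77°
|H| = 1 · 5.2605e+06 / 4.7985e+06 ≈ 1.0963
Gain = 20 log₁₀(1.0963) ≈ 0.80 dB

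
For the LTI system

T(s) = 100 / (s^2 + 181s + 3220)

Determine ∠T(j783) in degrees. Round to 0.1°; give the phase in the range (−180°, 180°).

Substitute s = j783:
Numerator: 100 = 100 + j0
Denominator: (j783)^2 + 181(j783) + 3220 = -609869 + j141723
|N| = √(100² + 0²) ≈ 100, ∠N ≈ 0.00°
|D| = √(609869² + 141723²) ≈ 6.2612e+05, ∠D ≈ 166.92°
∠T = 0.00° − 166.92° = -166.92°

-166.9°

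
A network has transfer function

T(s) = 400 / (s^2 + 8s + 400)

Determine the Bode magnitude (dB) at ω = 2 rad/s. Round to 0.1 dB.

0.1 dB

At s = jω = j2:
quadratic: (j2)² + 8·j2 + 400 = 396 + j16 → |·| ≈ 396.32, ∠ ≈ 2.31°
|T| = 400 / 396.32 ≈ 1.0093
Gain = 20 log₁₀(1.0093) ≈ 0.08 dB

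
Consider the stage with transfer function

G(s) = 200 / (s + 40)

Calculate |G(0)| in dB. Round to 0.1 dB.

G(0) = 200 / (40) = 5
20 log₁₀(5) ≈ 13.98 dB

14.0 dB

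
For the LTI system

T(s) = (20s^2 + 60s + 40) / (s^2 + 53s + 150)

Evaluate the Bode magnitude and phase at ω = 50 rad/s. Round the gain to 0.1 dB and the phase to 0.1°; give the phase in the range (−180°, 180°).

23.0 dB, 45.0°

Substitute s = j50:
Numerator: 20(j50)^2 + 60(j50) + 40 = -49960 + j3000
Denominator: (j50)^2 + 53(j50) + 150 = -2350 + j2650
|N| = √(49960² + 3000²) ≈ 50050, ∠N ≈ 176.56°
|D| = √(2350² + 2650²) ≈ 3541.9, ∠D ≈ 131.57°
|T| = 50050 / 3541.9 ≈ 14.131
Gain = 20 log₁₀(14.131) ≈ 23.00 dB
∠T = 176.56° − 131.57° = 44.99°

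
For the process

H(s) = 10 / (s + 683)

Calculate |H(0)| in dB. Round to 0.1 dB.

H(0) = 10 / (683) ≈ 0.014641
20 log₁₀(0.014641) ≈ -36.69 dB

-36.7 dB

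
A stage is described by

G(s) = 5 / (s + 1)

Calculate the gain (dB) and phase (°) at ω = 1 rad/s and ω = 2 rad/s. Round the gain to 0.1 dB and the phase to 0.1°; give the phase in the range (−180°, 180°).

Substitute s = j1:
Numerator: 5 = 5 + j0
Denominator: (j1) + 1 = 1 + j1
|N| = √(5² + 0²) ≈ 5, ∠N ≈ 0.00°
|D| = √(1² + 1²) ≈ 1.4142, ∠D ≈ 45.00°
|G| = 5 / 1.4142 ≈ 3.5356
Gain = 20 log₁₀(3.5356) ≈ 10.97 dB
∠G = 0.00° − 45.00° = -45.00°

Substitute s = j2:
Numerator: 5 = 5 + j0
Denominator: (j2) + 1 = 1 + j2
|N| = √(5² + 0²) ≈ 5, ∠N ≈ 0.00°
|D| = √(1² + 2²) ≈ 2.2361, ∠D ≈ 63.43°
|G| = 5 / 2.2361 ≈ 2.236
Gain = 20 log₁₀(2.236) ≈ 6.99 dB
∠G = 0.00° − 63.43° = -63.43°

ω = 1: 11.0 dB, -45.0°; ω = 2: 7.0 dB, -63.4°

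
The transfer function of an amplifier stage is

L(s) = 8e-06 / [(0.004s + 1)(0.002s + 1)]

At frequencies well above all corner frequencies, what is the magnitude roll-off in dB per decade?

-40 dB/decade

Each pole contributes −20 dB/decade at high frequency; each zero contributes +20 dB/decade.
Net: 0 zero(s) − 2 pole(s) → -40 dB/decade.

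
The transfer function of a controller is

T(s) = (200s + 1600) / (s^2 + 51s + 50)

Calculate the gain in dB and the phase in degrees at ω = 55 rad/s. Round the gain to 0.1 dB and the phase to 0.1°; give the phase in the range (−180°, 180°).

8.7 dB, -55.0°

Substitute s = j55:
Numerator: 200(j55) + 1600 = 1600 + j11000
Denominator: (j55)^2 + 51(j55) + 50 = -2975 + j2805
|N| = √(1600² + 11000²) ≈ 11116, ∠N ≈ 81.72°
|D| = √(2975² + 2805²) ≈ 4088.8, ∠D ≈ 136.68°
|T| = 11116 / 4088.8 ≈ 2.7186
Gain = 20 log₁₀(2.7186) ≈ 8.69 dB
∠T = 81.72° − 136.68° = -54.96°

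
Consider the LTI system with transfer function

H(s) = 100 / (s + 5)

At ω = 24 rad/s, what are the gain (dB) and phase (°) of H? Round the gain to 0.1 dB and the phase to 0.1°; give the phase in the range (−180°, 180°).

At s = jω = j24:
pole (s+5): 5 + j24 → |·| = √(5²+24²) = √601 ≈ 24.515, ∠ = arctan(24/5) ≈ 78.23°
|H| = 100 / 24.515 ≈ 4.0791
Gain = 20 log₁₀(4.0791) ≈ 12.21 dB
∠H = 0.00° − 78.23° = -78.23°

12.2 dB, -78.2°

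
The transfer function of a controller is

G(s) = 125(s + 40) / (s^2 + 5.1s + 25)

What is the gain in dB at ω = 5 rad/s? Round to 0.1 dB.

At s = jω = j5:
zero (s+40): 40 + j5 → |·| = √(40²+5²) = √1625 ≈ 40.311, ∠ = arctan(5/40) ≈ 7.13°
quadratic: (j5)² + 5.1·j5 + 25 = 0 + j25.5 → |·| ≈ 25.5, ∠ ≈ 90.00°
|G| = 125 · 40.311 / 25.5 ≈ 197.6
Gain = 20 log₁₀(197.6) ≈ 45.92 dB

45.9 dB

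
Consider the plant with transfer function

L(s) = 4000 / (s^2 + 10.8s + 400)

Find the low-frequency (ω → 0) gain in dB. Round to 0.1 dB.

20.0 dB

L(0) = 4000 / 400 = 10
20 log₁₀(10) ≈ 20.00 dB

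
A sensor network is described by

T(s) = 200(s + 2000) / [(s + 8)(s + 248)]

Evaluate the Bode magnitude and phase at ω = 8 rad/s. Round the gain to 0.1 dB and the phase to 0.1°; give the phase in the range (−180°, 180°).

43.1 dB, -46.6°

At s = jω = j8:
zero (s+2000): 2000 + j8 → |·| = √(2000²+8²) = √4000064 ≈ 2000, ∠ = arctan(8/2000) ≈ 0.23°
pole (s+8): 8 + j8 → |·| = √(8²+8²) = √128 ≈ 11.314, ∠ = arctan(8/8) ≈ 45.00°
pole (s+248): 248 + j8 → |·| = √(248²+8²) = √61568 ≈ 248.13, ∠ = arctan(8/248) ≈ 1.85°
|T| = 200 · 2000 / 2807.3 ≈ 142.49
Gain = 20 log₁₀(142.49) ≈ 43.08 dB
∠T = 0.23° − 46.85° = -46.62°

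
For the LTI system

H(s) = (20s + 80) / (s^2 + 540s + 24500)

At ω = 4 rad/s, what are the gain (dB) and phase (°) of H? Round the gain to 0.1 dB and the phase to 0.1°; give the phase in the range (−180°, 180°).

-46.7 dB, 40.0°

Substitute s = j4:
Numerator: 20(j4) + 80 = 80 + j80
Denominator: (j4)^2 + 540(j4) + 24500 = 24484 + j2160
|N| = √(80² + 80²) ≈ 113.14, ∠N ≈ 45.00°
|D| = √(24484² + 2160²) ≈ 24579, ∠D ≈ 5.04°
|H| = 113.14 / 24579 ≈ 0.0046031
Gain = 20 log₁₀(0.0046031) ≈ -46.74 dB
∠H = 45.00° − 5.04° = 39.96°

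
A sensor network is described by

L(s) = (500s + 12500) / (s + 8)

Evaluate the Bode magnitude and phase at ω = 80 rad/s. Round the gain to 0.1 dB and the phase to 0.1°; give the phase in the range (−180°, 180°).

Substitute s = j80:
Numerator: 500(j80) + 12500 = 12500 + j40000
Denominator: (j80) + 8 = 8 + j80
|N| = √(12500² + 40000²) ≈ 41908, ∠N ≈ 72.65°
|D| = √(8² + 80²) ≈ 80.399, ∠D ≈ 84.29°
|L| = 41908 / 80.399 ≈ 521.25
Gain = 20 log₁₀(521.25) ≈ 54.34 dB
∠L = 72.65° − 84.29° = -11.64°

54.3 dB, -11.6°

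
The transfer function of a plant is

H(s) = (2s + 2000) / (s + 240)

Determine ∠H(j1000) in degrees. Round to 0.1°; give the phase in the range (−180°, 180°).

-31.5°

Substitute s = j1000:
Numerator: 2(j1000) + 2000 = 2000 + j2000
Denominator: (j1000) + 240 = 240 + j1000
|N| = √(2000² + 2000²) ≈ 2828.4, ∠N ≈ 45.00°
|D| = √(240² + 1000²) ≈ 1028.4, ∠D ≈ 76.50°
∠H = 45.00° − 76.50° = -31.50°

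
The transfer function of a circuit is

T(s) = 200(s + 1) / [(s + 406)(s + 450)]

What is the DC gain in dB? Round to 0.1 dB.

T(0) = 200·1 / (406·450) ≈ 0.0010947
20 log₁₀(0.0010947) ≈ -59.21 dB

-59.2 dB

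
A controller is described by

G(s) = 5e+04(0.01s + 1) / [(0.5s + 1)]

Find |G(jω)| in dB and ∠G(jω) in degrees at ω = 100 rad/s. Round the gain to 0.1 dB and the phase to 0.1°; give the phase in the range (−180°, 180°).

At ω = 100 rad/s:
zero (1 + j100·0.01) = 1 + j1 → |·| ≈ 1.4142, ∠ ≈ 45.00°
pole (1 + j100·0.5) = 1 + j50 → |·| ≈ 50.01, ∠ ≈ 88.85°
|G| = 5e+04 · 1.4142 / (50.01) ≈ 1413.9
Gain = 20 log₁₀(1413.9) ≈ 63.01 dB
∠G = (45.00°) − (88.85°) = -43.85°

63.0 dB, -43.9°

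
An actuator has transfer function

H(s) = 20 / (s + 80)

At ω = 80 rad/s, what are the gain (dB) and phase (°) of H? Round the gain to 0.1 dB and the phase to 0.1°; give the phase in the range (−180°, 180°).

-15.1 dB, -45.0°

At s = jω = j80:
pole (s+80): 80 + j80 → |·| = √(80²+80²) = √12800 ≈ 113.14, ∠ = arctan(80/80) ≈ 45.00°
|H| = 20 / 113.14 ≈ 0.17677
Gain = 20 log₁₀(0.17677) ≈ -15.05 dB
∠H = 0.00° − 45.00° = -45.00°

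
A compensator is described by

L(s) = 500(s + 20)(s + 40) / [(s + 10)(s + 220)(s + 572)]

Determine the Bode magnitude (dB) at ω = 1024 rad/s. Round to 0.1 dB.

At s = jω = j1024:
zero (s+20): 20 + j1024 → |·| = √(20²+1024²) = √1048976 ≈ 1024.2, ∠ = arctan(1024/20) ≈ 88.88°
zero (s+40): 40 + j1024 → |·| = √(40²+1024²) = √1050176 ≈ 1024.8, ∠ = arctan(1024/40) ≈ 87.76°
pole (s+10): 10 + j1024 → |·| = √(10²+1024²) = √1048676 ≈ 1024, ∠ = arctan(1024/10) ≈ 89.44°
pole (s+220): 220 + j1024 → |·| = √(220²+1024²) = √1096976 ≈ 1047.4, ∠ = arctan(1024/220) ≈ 77.87°
pole (s+572): 572 + j1024 → |·| = √(572²+1024²) = √1375760 ≈ 1172.9, ∠ = arctan(1024/572) ≈ 60.81°
|L| = 500 · 1.0496e+06 / 1.258e+09 ≈ 0.41717
Gain = 20 log₁₀(0.41717) ≈ -7.59 dB

-7.6 dB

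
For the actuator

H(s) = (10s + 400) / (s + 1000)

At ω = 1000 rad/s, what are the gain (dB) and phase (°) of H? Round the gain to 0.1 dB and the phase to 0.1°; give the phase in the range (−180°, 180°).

Substitute s = j1000:
Numerator: 10(j1000) + 400 = 400 + j10000
Denominator: (j1000) + 1000 = 1000 + j1000
|N| = √(400² + 10000²) ≈ 10008, ∠N ≈ 87.71°
|D| = √(1000² + 1000²) ≈ 1414.2, ∠D ≈ 45.00°
|H| = 10008 / 1414.2 ≈ 7.0768
Gain = 20 log₁₀(7.0768) ≈ 17.00 dB
∠H = 87.71° − 45.00° = 42.71°

17.0 dB, 42.7°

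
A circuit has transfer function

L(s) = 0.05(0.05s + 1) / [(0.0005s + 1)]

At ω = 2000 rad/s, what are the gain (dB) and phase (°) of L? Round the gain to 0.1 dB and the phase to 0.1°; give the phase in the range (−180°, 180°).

11.0 dB, 44.4°

At ω = 2000 rad/s:
zero (1 + j2000·0.05) = 1 + j100 → |·| ≈ 100, ∠ ≈ 89.43°
pole (1 + j2000·0.0005) = 1 + j1 → |·| ≈ 1.4142, ∠ ≈ 45.00°
|L| = 0.05 · 100 / (1.4142) ≈ 3.5356
Gain = 20 log₁₀(3.5356) ≈ 10.97 dB
∠L = (89.43°) − (45.00°) = 44.43°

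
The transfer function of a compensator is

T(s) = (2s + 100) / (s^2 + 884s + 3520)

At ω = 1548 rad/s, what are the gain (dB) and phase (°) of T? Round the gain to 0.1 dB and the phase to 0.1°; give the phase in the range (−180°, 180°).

Substitute s = j1548:
Numerator: 2(j1548) + 100 = 100 + j3096
Denominator: (j1548)^2 + 884(j1548) + 3520 = -2392784 + j1368432
|N| = √(100² + 3096²) ≈ 3097.6, ∠N ≈ 88.15°
|D| = √(2392784² + 1368432²) ≈ 2.7565e+06, ∠D ≈ 150.23°
|T| = 3097.6 / 2.7565e+06 ≈ 0.0011237
Gain = 20 log₁₀(0.0011237) ≈ -58.99 dB
∠T = 88.15° − 150.23° = -62.08°

-59.0 dB, -62.1°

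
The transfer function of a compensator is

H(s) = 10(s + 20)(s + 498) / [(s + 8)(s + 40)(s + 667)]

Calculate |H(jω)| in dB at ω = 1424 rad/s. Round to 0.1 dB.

-43.4 dB

At s = jω = j1424:
zero (s+20): 20 + j1424 → |·| = √(20²+1424²) = √2028176 ≈ 1424.1, ∠ = arctan(1424/20) ≈ 89.20°
zero (s+498): 498 + j1424 → |·| = √(498²+1424²) = √2275780 ≈ 1508.6, ∠ = arctan(1424/498) ≈ 70.72°
pole (s+8): 8 + j1424 → |·| = √(8²+1424²) = √2027840 ≈ 1424, ∠ = arctan(1424/8) ≈ 89.68°
pole (s+40): 40 + j1424 → |·| = √(40²+1424²) = √2029376 ≈ 1424.6, ∠ = arctan(1424/40) ≈ 88.39°
pole (s+667): 667 + j1424 → |·| = √(667²+1424²) = √2472665 ≈ 1572.5, ∠ = arctan(1424/667) ≈ 64.90°
|H| = 10 · 2.1484e+06 / 3.19e+09 ≈ 0.0067348
Gain = 20 log₁₀(0.0067348) ≈ -43.43 dB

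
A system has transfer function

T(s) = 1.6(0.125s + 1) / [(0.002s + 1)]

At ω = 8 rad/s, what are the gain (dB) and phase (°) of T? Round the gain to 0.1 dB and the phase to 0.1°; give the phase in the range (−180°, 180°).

At ω = 8 rad/s:
zero (1 + j8·0.125) = 1 + j1 → |·| ≈ 1.4142, ∠ ≈ 45.00°
pole (1 + j8·0.002) = 1 + j0.016 → |·| ≈ 1.0001, ∠ ≈ 0.92°
|T| = 1.6 · 1.4142 / (1.0001) ≈ 2.2625
Gain = 20 log₁₀(2.2625) ≈ 7.09 dB
∠T = (45.00°) − (0.92°) = 44.08°

7.1 dB, 44.1°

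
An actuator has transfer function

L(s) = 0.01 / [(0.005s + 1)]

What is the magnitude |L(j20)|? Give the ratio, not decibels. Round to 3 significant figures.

0.00995

At ω = 20 rad/s:
pole (1 + j20·0.005) = 1 + j0.1 → |·| ≈ 1.005, ∠ ≈ 5.71°
|L| = 0.01 · 1 / (1.005) ≈ 0.0099502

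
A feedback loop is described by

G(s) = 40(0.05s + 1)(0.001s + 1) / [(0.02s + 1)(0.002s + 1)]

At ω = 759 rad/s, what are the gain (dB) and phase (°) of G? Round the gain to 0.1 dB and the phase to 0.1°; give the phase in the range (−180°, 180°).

At ω = 759 rad/s:
zero (1 + j759·0.05) = 1 + j37.95 → |·| ≈ 37.963, ∠ ≈ 88.49°
zero (1 + j759·0.001) = 1 + j0.759 → |·| ≈ 1.2554, ∠ ≈ 37.20°
pole (1 + j759·0.02) = 1 + j15.18 → |·| ≈ 15.213, ∠ ≈ 86.23°
pole (1 + j759·0.002) = 1 + j1.518 → |·| ≈ 1.8178, ∠ ≈ 56.62°
|G| = 40 · 37.963 · 1.2554 / (15.213 · 1.8178) ≈ 68.935
Gain = 20 log₁₀(68.935) ≈ 36.77 dB
∠G = (88.49° + 37.20°) − (86.23° + 56.62°) = -17.16°

36.8 dB, -17.2°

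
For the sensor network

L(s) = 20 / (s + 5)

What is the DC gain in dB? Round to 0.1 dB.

12.0 dB

L(0) = 20 / 5 = 4
20 log₁₀(4) ≈ 12.04 dB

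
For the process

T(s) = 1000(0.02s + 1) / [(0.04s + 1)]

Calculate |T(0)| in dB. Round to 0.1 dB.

T(0) = 1000 · 1 / 1 = 1000
20 log₁₀(1000) ≈ 60.00 dB

60.0 dB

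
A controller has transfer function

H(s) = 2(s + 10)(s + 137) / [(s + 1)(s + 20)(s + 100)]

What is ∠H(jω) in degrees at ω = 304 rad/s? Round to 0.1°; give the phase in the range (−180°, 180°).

-94.0°

At s = jω = j304:
zero (s+10): 10 + j304 → |·| = √(10²+304²) = √92516 ≈ 304.16, ∠ = arctan(304/10) ≈ 88.12°
zero (s+137): 137 + j304 → |·| = √(137²+304²) = √111185 ≈ 333.44, ∠ = arctan(304/137) ≈ 65.74°
pole (s+1): 1 + j304 → |·| = √(1²+304²) = √92417 ≈ 304, ∠ = arctan(304/1) ≈ 89.81°
pole (s+20): 20 + j304 → |·| = √(20²+304²) = √92816 ≈ 304.66, ∠ = arctan(304/20) ≈ 86.24°
pole (s+100): 100 + j304 → |·| = √(100²+304²) = √102416 ≈ 320.02, ∠ = arctan(304/100) ≈ 71.79°
∠H = 153.86° − 247.84° = -93.98°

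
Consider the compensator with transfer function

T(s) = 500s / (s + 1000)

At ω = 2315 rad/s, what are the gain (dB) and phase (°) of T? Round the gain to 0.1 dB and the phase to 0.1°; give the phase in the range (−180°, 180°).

At s = jω = j2315:
zero at origin: s = j2315 → |·| = 2315, ∠ = 90.00°
pole (s+1000): 1000 + j2315 → |·| = √(1000²+2315²) = √6359225 ≈ 2521.8, ∠ = arctan(2315/1000) ≈ 66.64°
|T| = 500 · 2315 / 2521.8 ≈ 459
Gain = 20 log₁₀(459) ≈ 53.24 dB
∠T = 90.00° − 66.64° = 23.36°

53.2 dB, 23.4°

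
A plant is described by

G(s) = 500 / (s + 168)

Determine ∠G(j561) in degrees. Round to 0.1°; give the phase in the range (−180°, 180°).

-73.3°

At s = jω = j561:
pole (s+168): 168 + j561 → |·| = √(168²+561²) = √342945 ≈ 585.62, ∠ = arctan(561/168) ≈ 73.33°
∠G = 0.00° − 73.33° = -73.33°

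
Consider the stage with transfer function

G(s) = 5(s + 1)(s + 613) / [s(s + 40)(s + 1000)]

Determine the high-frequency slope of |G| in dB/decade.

Each pole contributes −20 dB/decade at high frequency; each zero contributes +20 dB/decade.
Net: 2 zero(s) − 3 pole(s) → -20 dB/decade.

-20 dB/decade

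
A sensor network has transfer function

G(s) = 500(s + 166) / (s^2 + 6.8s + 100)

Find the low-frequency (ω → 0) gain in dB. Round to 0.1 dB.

G(0) = 500·166 / 100 = 830
20 log₁₀(830) ≈ 58.38 dB

58.4 dB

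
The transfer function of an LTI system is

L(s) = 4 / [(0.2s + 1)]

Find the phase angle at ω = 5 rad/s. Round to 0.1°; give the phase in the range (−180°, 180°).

-45.0°

At ω = 5 rad/s:
pole (1 + j5·0.2) = 1 + j1 → |·| ≈ 1.4142, ∠ ≈ 45.00°
∠L = (0°) − (45.00°) = -45.00°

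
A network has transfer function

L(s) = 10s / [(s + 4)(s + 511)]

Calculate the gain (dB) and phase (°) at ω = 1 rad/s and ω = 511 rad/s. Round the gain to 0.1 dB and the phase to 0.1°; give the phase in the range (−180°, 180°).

ω = 1: -46.5 dB, 75.9°; ω = 511: -37.2 dB, -44.6°

At s = jω = j1:
zero at origin: s = j1 → |·| = 1, ∠ = 90.00°
pole (s+4): 4 + j1 → |·| = √(4²+1²) = √17 ≈ 4.1231, ∠ = arctan(1/4) ≈ 14.04°
pole (s+511): 511 + j1 → |·| = √(511²+1²) = √261122 ≈ 511, ∠ = arctan(1/511) ≈ 0.11°
|L| = 10 · 1 / 2106.9 ≈ 0.0047463
Gain = 20 log₁₀(0.0047463) ≈ -46.47 dB
∠L = 90.00° − 14.15° = 75.85°

At s = jω = j511:
zero at origin: s = j511 → |·| = 511, ∠ = 90.00°
pole (s+4): 4 + j511 → |·| = √(4²+511²) = √261137 ≈ 511.02, ∠ = arctan(511/4) ≈ 89.55°
pole (s+511): 511 + j511 → |·| = √(511²+511²) = √522242 ≈ 722.66, ∠ = arctan(511/511) ≈ 45.00°
|L| = 10 · 511 / 3.6929e+05 ≈ 0.013837
Gain = 20 log₁₀(0.013837) ≈ -37.18 dB
∠L = 90.00° − 134.55° = -44.55°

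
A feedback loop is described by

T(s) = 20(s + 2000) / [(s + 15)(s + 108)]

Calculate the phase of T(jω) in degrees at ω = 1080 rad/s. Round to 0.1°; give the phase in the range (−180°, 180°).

At s = jω = j1080:
zero (s+2000): 2000 + j1080 → |·| = √(2000²+1080²) = √5166400 ≈ 2273, ∠ = arctan(1080/2000) ≈ 28.37°
pole (s+15): 15 + j1080 → |·| = √(15²+1080²) = √1166625 ≈ 1080.1, ∠ = arctan(1080/15) ≈ 89.20°
pole (s+108): 108 + j1080 → |·| = √(108²+1080²) = √1178064 ≈ 1085.4, ∠ = arctan(1080/108) ≈ 84.29°
∠T = 28.37° − 173.49° = -145.12°

-145.1°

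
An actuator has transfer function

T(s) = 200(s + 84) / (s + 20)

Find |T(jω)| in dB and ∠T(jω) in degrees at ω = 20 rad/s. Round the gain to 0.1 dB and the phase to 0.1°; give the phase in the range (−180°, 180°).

55.7 dB, -31.6°

At s = jω = j20:
zero (s+84): 84 + j20 → |·| = √(84²+20²) = √7456 ≈ 86.348, ∠ = arctan(20/84) ≈ 13.39°
pole (s+20): 20 + j20 → |·| = √(20²+20²) = √800 ≈ 28.284, ∠ = arctan(20/20) ≈ 45.00°
|T| = 200 · 86.348 / 28.284 ≈ 610.58
Gain = 20 log₁₀(610.58) ≈ 55.71 dB
∠T = 13.39° − 45.00° = -31.61°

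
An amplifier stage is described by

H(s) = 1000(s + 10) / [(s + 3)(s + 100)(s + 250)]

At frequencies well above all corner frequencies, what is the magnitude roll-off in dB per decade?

-40 dB/decade

Each pole contributes −20 dB/decade at high frequency; each zero contributes +20 dB/decade.
Net: 1 zero(s) − 3 pole(s) → -40 dB/decade.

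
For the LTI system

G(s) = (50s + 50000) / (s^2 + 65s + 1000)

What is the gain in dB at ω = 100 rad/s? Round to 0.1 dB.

Substitute s = j100:
Numerator: 50(j100) + 50000 = 50000 + j5000
Denominator: (j100)^2 + 65(j100) + 1000 = -9000 + j6500
|N| = √(50000² + 5000²) ≈ 50249, ∠N ≈ 5.71°
|D| = √(9000² + 6500²) ≈ 11102, ∠D ≈ 144.16°
|G| = 50249 / 11102 ≈ 4.5261
Gain = 20 log₁₀(4.5261) ≈ 13.11 dB

13.1 dB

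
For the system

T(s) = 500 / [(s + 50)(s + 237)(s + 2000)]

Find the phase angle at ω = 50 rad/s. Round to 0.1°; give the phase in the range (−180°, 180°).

-58.3°

At s = jω = j50:
pole (s+50): 50 + j50 → |·| = √(50²+50²) = √5000 ≈ 70.711, ∠ = arctan(50/50) ≈ 45.00°
pole (s+237): 237 + j50 → |·| = √(237²+50²) = √58669 ≈ 242.22, ∠ = arctan(50/237) ≈ 11.91°
pole (s+2000): 2000 + j50 → |·| = √(2000²+50²) = √4002500 ≈ 2000.6, ∠ = arctan(50/2000) ≈ 1.43°
∠T = 0.00° − 58.34° = -58.34°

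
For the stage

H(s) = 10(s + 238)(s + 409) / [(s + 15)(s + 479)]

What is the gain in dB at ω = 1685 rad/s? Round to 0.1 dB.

At s = jω = j1685:
zero (s+238): 238 + j1685 → |·| = √(238²+1685²) = √2895869 ≈ 1701.7, ∠ = arctan(1685/238) ≈ 81.96°
zero (s+409): 409 + j1685 → |·| = √(409²+1685²) = √3006506 ≈ 1733.9, ∠ = arctan(1685/409) ≈ 76.36°
pole (s+15): 15 + j1685 → |·| = √(15²+1685²) = √2839450 ≈ 1685.1, ∠ = arctan(1685/15) ≈ 89.49°
pole (s+479): 479 + j1685 → |·| = √(479²+1685²) = √3068666 ≈ 1751.8, ∠ = arctan(1685/479) ≈ 74.13°
|H| = 10 · 2.9506e+06 / 2.952e+06 ≈ 9.9953
Gain = 20 log₁₀(9.9953) ≈ 20.00 dB

20.0 dB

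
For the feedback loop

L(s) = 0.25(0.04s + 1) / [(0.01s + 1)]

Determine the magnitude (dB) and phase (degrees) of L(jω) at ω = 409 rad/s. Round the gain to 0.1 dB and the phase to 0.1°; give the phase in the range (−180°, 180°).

At ω = 409 rad/s:
zero (1 + j409·0.04) = 1 + j16.36 → |·| ≈ 16.391, ∠ ≈ 86.50°
pole (1 + j409·0.01) = 1 + j4.09 → |·| ≈ 4.2105, ∠ ≈ 76.26°
|L| = 0.25 · 16.391 / (4.2105) ≈ 0.97322
Gain = 20 log₁₀(0.97322) ≈ -0.24 dB
∠L = (86.50°) − (76.26°) = 10.24°

-0.2 dB, 10.2°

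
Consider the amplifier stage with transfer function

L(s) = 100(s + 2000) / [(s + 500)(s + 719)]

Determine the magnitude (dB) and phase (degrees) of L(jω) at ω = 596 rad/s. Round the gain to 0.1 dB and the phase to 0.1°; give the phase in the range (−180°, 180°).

-10.8 dB, -73.1°

At s = jω = j596:
zero (s+2000): 2000 + j596 → |·| = √(2000²+596²) = √4355216 ≈ 2086.9, ∠ = arctan(596/2000) ≈ 16.59°
pole (s+500): 500 + j596 → |·| = √(500²+596²) = √605216 ≈ 777.96, ∠ = arctan(596/500) ≈ 50.01°
pole (s+719): 719 + j596 → |·| = √(719²+596²) = √872177 ≈ 933.9, ∠ = arctan(596/719) ≈ 39.66°
|L| = 100 · 2086.9 / 7.2654e+05 ≈ 0.28724
Gain = 20 log₁₀(0.28724) ≈ -10.84 dB
∠L = 16.59° − 89.67° = -73.08°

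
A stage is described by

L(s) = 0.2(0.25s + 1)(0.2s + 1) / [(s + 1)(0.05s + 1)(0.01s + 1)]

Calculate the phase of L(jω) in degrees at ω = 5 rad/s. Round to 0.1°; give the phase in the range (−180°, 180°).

At ω = 5 rad/s:
zero (1 + j5·0.25) = 1 + j1.25 → |·| ≈ 1.6008, ∠ ≈ 51.34°
zero (1 + j5·0.2) = 1 + j1 → |·| ≈ 1.4142, ∠ ≈ 45.00°
pole (1 + j5·1) = 1 + j5 → |·| ≈ 5.099, ∠ ≈ 78.69°
pole (1 + j5·0.05) = 1 + j0.25 → |·| ≈ 1.0308, ∠ ≈ 14.04°
pole (1 + j5·0.01) = 1 + j0.05 → |·| ≈ 1.0012, ∠ ≈ 2.86°
∠L = (51.34° + 45.00°) − (78.69° + 14.04° + 2.86°) = 0.75°

0.8°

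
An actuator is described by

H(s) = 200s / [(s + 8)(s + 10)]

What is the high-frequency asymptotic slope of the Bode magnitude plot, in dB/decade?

-20 dB/decade

Each pole contributes −20 dB/decade at high frequency; each zero contributes +20 dB/decade.
Net: 1 zero(s) − 2 pole(s) → -20 dB/decade.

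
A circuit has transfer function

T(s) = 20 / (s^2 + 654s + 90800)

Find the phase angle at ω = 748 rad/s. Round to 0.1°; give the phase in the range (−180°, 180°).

Substitute s = j748:
Numerator: 20 = 20 + j0
Denominator: (j748)^2 + 654(j748) + 90800 = -468704 + j489192
|N| = √(20² + 0²) ≈ 20, ∠N ≈ 0.00°
|D| = √(468704² + 489192²) ≈ 6.7749e+05, ∠D ≈ 133.77°
∠T = 0.00° − 133.77° = -133.77°

-133.8°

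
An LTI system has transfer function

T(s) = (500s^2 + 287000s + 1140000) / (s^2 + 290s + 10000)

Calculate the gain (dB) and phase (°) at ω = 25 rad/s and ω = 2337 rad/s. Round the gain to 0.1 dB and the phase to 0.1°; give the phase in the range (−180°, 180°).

Substitute s = j25:
Numerator: 500(j25)^2 + 287000(j25) + 1140000 = 827500 + j7175000
Denominator: (j25)^2 + 290(j25) + 10000 = 9375 + j7250
|N| = √(827500² + 7175000²) ≈ 7.2226e+06, ∠N ≈ 83.42°
|D| = √(9375² + 7250²) ≈ 11851, ∠D ≈ 37.72°
|T| = 7.2226e+06 / 11851 ≈ 609.45
Gain = 20 log₁₀(609.45) ≈ 55.70 dB
∠T = 83.42° − 37.72° = 45.70°

Substitute s = j2337:
Numerator: 500(j2337)^2 + 287000(j2337) + 1140000 = -2729644500 + j670719000
Denominator: (j2337)^2 + 290(j2337) + 10000 = -5451569 + j677730
|N| = √(2729644500² + 670719000²) ≈ 2.8108e+09, ∠N ≈ 166.19°
|D| = √(5451569² + 677730²) ≈ 5.4935e+06, ∠D ≈ 172.91°
|T| = 2.8108e+09 / 5.4935e+06 ≈ 511.66
Gain = 20 log₁₀(511.66) ≈ 54.18 dB
∠T = 166.19° − 172.91° = -6.72°

ω = 25: 55.7 dB, 45.7°; ω = 2337: 54.2 dB, -6.7°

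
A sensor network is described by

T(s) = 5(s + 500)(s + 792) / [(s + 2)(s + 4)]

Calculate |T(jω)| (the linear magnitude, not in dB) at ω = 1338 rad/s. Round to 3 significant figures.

6.20

At s = jω = j1338:
zero (s+500): 500 + j1338 → |·| = √(500²+1338²) = √2040244 ≈ 1428.4, ∠ = arctan(1338/500) ≈ 69.51°
zero (s+792): 792 + j1338 → |·| = √(792²+1338²) = √2417508 ≈ 1554.8, ∠ = arctan(1338/792) ≈ 59.38°
pole (s+2): 2 + j1338 → |·| = √(2²+1338²) = √1790248 ≈ 1338, ∠ = arctan(1338/2) ≈ 89.91°
pole (s+4): 4 + j1338 → |·| = √(4²+1338²) = √1790260 ≈ 1338, ∠ = arctan(1338/4) ≈ 89.83°
|T| = 5 · 2.2209e+06 / 1.7902e+06 ≈ 6.2029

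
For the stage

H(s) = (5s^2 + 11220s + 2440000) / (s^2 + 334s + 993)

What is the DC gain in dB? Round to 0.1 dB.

H(0) = 2440000 / 993 ≈ 2457.2
20 log₁₀(2457.2) ≈ 67.81 dB

67.8 dB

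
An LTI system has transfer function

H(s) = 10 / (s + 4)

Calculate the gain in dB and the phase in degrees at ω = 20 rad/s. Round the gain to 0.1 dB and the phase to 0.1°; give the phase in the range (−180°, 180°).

Substitute s = j20:
Numerator: 10 = 10 + j0
Denominator: (j20) + 4 = 4 + j20
|N| = √(10² + 0²) ≈ 10, ∠N ≈ 0.00°
|D| = √(4² + 20²) ≈ 20.396, ∠D ≈ 78.69°
|H| = 10 / 20.396 ≈ 0.49029
Gain = 20 log₁₀(0.49029) ≈ -6.19 dB
∠H = 0.00° − 78.69° = -78.69°

-6.2 dB, -78.7°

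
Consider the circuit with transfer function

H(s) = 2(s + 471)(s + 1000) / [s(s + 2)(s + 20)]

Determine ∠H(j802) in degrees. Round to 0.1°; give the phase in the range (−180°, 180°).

-170.1°

At s = jω = j802:
zero (s+471): 471 + j802 → |·| = √(471²+802²) = √865045 ≈ 930.08, ∠ = arctan(802/471) ≈ 59.58°
zero (s+1000): 1000 + j802 → |·| = √(1000²+802²) = √1643204 ≈ 1281.9, ∠ = arctan(802/1000) ≈ 38.73°
pole (s+2): 2 + j802 → |·| = √(2²+802²) = √643208 ≈ 802, ∠ = arctan(802/2) ≈ 89.86°
pole (s+20): 20 + j802 → |·| = √(20²+802²) = √643604 ≈ 802.25, ∠ = arctan(802/20) ≈ 88.57°
pole at origin: |s| = 802, ∠ = 90.00° (in denominator)
∠H = 98.31° − 268.43° = -170.12°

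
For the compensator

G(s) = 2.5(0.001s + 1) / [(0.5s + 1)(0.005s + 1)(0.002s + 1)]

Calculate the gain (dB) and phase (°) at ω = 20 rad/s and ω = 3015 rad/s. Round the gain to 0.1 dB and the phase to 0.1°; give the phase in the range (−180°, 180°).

At ω = 20 rad/s:
zero (1 + j20·0.001) = 1 + j0.02 → |·| ≈ 1.0002, ∠ ≈ 1.15°
pole (1 + j20·0.5) = 1 + j10 → |·| ≈ 10.05, ∠ ≈ 84.29°
pole (1 + j20·0.005) = 1 + j0.1 → |·| ≈ 1.005, ∠ ≈ 5.71°
pole (1 + j20·0.002) = 1 + j0.04 → |·| ≈ 1.0008, ∠ ≈ 2.29°
|G| = 2.5 · 1.0002 / (10.05 · 1.005 · 1.0008) ≈ 0.24737
Gain = 20 log₁₀(0.24737) ≈ -12.13 dB
∠G = (1.15°) − (84.29° + 5.71° + 2.29°) = -91.14°

At ω = 3015 rad/s:
zero (1 + j3015·0.001) = 1 + j3.015 → |·| ≈ 3.1765, ∠ ≈ 71.65°
pole (1 + j3015·0.5) = 1 + j1507.5 → |·| ≈ 1507.5, ∠ ≈ 89.96°
pole (1 + j3015·0.005) = 1 + j15.075 → |·| ≈ 15.108, ∠ ≈ 86.20°
pole (1 + j3015·0.002) = 1 + j6.03 → |·| ≈ 6.1124, ∠ ≈ 80.58°
|G| = 2.5 · 3.1765 / (1507.5 · 15.108 · 6.1124) ≈ 5.7044e-05
Gain = 20 log₁₀(5.7044e-05) ≈ -84.88 dB
∠G = (71.65°) − (89.96° + 86.20° + 80.58°) = -185.09° ≡ 174.91° (principal value)

ω = 20: -12.1 dB, -91.1°; ω = 3015: -84.9 dB, 174.9°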